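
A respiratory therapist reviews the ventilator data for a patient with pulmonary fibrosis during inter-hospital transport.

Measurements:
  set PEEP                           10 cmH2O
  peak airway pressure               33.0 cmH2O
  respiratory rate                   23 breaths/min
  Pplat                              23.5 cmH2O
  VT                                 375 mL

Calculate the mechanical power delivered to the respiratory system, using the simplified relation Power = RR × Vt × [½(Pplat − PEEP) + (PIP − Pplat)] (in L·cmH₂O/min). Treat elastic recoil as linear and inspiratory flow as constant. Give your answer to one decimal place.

Per-breath work = Vt × [½(Pplat−PEEP) + (PIP−Pplat)] = 0.375 × [0.5×13.5 + 9.5] = 0.375 × 16.25 = 6.094 L·cmH2O.
Power = 23 × 6.094 = 140.16 L·cmH2O/min.

140.2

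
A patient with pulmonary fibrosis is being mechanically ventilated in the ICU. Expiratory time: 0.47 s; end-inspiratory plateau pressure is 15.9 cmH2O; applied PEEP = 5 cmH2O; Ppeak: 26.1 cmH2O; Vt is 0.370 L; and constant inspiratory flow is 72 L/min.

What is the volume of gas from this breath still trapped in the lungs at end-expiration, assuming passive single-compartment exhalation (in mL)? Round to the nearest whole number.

Flow: 72 L/min ÷ 60 = 1.2 L/s.
R = (PIP − Pplat)/V̇ = (26.1 − 15.9) / 1.2 = 10.2/1.2 = 8.5 cmH2O·s/L.
C = Vt/(Pplat − PEEP) = 370.0 / (15.9 − 5) = 370.0/10.9 = 33.945 mL/cmH2O.
τ = R × C = 8.5 × 0.03395 L/cmH2O = 0.2886 s.
Fraction remaining = e^(−Te/τ) = e^(−0.47/0.2886) = 0.1962.
Trapped volume = 370.0 × 0.1962 = 72.594 mL.

73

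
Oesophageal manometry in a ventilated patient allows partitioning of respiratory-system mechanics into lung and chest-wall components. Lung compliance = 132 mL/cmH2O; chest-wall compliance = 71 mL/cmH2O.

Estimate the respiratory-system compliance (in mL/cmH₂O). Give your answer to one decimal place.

46.2

Lung and chest wall are elastances in series: 1/Crs = 1/CL + 1/Ccw.
1/Crs = 1/132 + 1/71 = 0.02166.
Crs = 46.168 mL/cmH2O.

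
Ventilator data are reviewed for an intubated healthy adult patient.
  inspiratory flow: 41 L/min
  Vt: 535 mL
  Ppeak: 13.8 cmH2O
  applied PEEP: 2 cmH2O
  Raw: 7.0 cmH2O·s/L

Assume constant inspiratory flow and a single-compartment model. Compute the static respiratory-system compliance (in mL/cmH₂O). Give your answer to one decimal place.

76.2

Flow: 41 L/min ÷ 60 = 0.6833 L/s.
Equation of motion (constant flow): PIP = Vt/C + R·V̇ + PEEP.
Vt/C = PIP − R·V̇ − PEEP = 13.8 − 7.0×0.6833 − 2 = 13.8 − 4.783 − 2 = 7.017 cmH2O.
C = Vt / 7.017 = 535 / 7.017 = 76.243 mL/cmH2O.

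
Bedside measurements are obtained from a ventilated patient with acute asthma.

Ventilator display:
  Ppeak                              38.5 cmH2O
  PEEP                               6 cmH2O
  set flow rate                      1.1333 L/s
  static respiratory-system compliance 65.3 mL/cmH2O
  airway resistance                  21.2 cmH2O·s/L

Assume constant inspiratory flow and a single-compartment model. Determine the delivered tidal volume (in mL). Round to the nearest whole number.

Equation of motion (constant flow): PIP = Vt/C + R·V̇ + PEEP.
Vt/C = PIP − R·V̇ − PEEP = 38.5 − 24.026 − 6 = 8.474 cmH2O.
Vt = C × 8.474 = 65.3 × 8.474 = 553.35 mL.

553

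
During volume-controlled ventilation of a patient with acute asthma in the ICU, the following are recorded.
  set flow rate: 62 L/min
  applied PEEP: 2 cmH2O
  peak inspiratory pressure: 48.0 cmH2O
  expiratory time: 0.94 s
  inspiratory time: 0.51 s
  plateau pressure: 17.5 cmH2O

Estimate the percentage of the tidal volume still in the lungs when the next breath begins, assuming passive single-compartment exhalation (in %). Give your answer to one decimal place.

Flow: 62 L/min ÷ 60 = 1.0333 L/s.
Vt = flow × Ti = 1.0333 L/s × 0.51 s × 1000 mL/L = 526.98 mL.
R = (PIP − Pplat)/V̇ = (48.0 − 17.5) / 1.0333 = 30.5/1.0333 = 29.517 cmH2O·s/L.
C = Vt/(Pplat − PEEP) = 526.98 / (17.5 − 2) = 526.98/15.5 = 33.999 mL/cmH2O.
τ = R × C = 29.517 × 0.034 L/cmH2O = 1.004 s.
Fraction remaining at end-expiration = e^(−Te/τ) = e^(−0.94/1.004) = 0.3921 → 39.21%.

39.2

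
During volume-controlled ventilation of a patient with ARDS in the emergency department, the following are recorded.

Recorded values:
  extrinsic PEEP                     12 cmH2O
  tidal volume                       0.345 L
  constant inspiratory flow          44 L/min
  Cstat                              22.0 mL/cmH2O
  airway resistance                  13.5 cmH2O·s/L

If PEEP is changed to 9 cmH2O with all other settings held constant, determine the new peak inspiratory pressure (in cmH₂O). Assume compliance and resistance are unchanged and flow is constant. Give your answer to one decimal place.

Flow: 44 L/min ÷ 60 = 0.7333 L/s.
PIP = Vt/C + R·V̇ + PEEP (constant-flow equation of motion).
Only the baseline term changes: ΔPIP = ΔPEEP = 9 − 12 = -3.0 cmH2O.
Original PIP = 345/22.0 + 13.5×0.7333 + 12 = 37.581 cmH2O; new PIP = 37.581 + (-3.0) = 34.581 cmH2O.

34.6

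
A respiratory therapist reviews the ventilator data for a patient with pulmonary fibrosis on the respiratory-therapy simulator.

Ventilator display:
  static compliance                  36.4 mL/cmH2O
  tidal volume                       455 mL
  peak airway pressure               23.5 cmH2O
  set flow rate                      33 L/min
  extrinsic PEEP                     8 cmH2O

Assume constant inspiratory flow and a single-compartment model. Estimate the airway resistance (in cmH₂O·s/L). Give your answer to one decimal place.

5.5

Flow: 33 L/min ÷ 60 = 0.55 L/s.
Equation of motion (constant flow): PIP = Vt/C + R·V̇ + PEEP.
R·V̇ = PIP − Vt/C − PEEP = 23.5 − 455/36.4 − 8 = 23.5 − 12.5 − 8 = 3.0 cmH2O.
R = 3.0 / 0.55 = 5.455 cmH2O·s/L.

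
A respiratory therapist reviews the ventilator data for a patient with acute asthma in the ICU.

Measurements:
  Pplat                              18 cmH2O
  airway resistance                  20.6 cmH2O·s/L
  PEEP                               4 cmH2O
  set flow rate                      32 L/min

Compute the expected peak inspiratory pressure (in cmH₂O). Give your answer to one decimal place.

Flow: 32 L/min ÷ 60 = 0.5333 L/s.
PIP = Pplat + Raw × flow = 18 + 20.6 × 0.5333 = 18 + 10.986 = 28.986 cmH2O.

29.0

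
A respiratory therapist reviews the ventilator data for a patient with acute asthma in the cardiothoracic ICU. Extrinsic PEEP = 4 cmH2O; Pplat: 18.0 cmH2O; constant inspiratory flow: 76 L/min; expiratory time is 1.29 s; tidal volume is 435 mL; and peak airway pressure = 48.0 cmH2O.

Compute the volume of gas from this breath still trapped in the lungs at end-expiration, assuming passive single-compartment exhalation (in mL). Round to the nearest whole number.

75

Flow: 76 L/min ÷ 60 = 1.2667 L/s.
R = (PIP − Pplat)/V̇ = (48.0 − 18.0) / 1.2667 = 30.0/1.2667 = 23.684 cmH2O·s/L.
C = Vt/(Pplat − PEEP) = 435.0 / (18.0 − 4) = 435.0/14.0 = 31.071 mL/cmH2O.
τ = R × C = 23.684 × 0.03107 L/cmH2O = 0.7359 s.
Fraction remaining = e^(−Te/τ) = e^(−1.29/0.7359) = 0.1733.
Trapped volume = 435.0 × 0.1733 = 75.386 mL.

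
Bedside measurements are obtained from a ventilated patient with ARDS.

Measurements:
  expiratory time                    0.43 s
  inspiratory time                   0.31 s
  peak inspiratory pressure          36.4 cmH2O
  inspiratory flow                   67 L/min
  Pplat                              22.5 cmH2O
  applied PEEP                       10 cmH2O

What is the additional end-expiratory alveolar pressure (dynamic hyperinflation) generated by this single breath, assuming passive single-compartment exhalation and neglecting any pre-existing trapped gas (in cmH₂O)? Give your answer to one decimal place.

Flow: 67 L/min ÷ 60 = 1.1167 L/s.
Vt = flow × Ti = 1.1167 L/s × 0.31 s × 1000 mL/L = 346.18 mL.
R = (PIP − Pplat)/V̇ = (36.4 − 22.5) / 1.1167 = 13.9/1.1167 = 12.447 cmH2O·s/L.
C = Vt/(Pplat − PEEP) = 346.18 / (22.5 − 10) = 346.18/12.5 = 27.694 mL/cmH2O.
τ = R × C = 12.447 × 0.02769 L/cmH2O = 0.3447 s.
Fraction remaining = e^(−Te/τ) = e^(−0.43/0.3447) = 0.2872; trapped volume = 346.18 × 0.2872 = 99.423 mL.
Additional alveolar pressure from trapping ≈ V_trapped / C = 99.423 / 27.694 = 3.59 cmH2O.

3.6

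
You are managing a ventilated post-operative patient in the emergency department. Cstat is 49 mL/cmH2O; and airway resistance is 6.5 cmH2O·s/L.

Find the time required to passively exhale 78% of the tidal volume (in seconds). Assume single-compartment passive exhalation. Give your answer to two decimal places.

0.48

τ = R × C = 6.5 × 49 mL/cmH2O = 6.5 × 0.049 L/cmH2O = 0.3185 s.
Exhaled fraction f = 1 − e^(−t/τ) → t = −τ·ln(1 − f) = −0.3185·ln(0.22) = 0.4822 s.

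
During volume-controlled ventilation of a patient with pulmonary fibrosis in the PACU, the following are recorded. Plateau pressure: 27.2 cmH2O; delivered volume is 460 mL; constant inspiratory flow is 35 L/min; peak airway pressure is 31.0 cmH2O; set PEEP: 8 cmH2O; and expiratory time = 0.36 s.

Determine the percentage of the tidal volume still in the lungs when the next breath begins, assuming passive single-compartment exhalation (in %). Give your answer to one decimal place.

Flow: 35 L/min ÷ 60 = 0.5833 L/s.
R = (PIP − Pplat)/V̇ = (31.0 − 27.2) / 0.5833 = 3.8/0.5833 = 6.515 cmH2O·s/L.
C = Vt/(Pplat − PEEP) = 460.0 / (27.2 − 8) = 460.0/19.2 = 23.958 mL/cmH2O.
τ = R × C = 6.515 × 0.02396 L/cmH2O = 0.1561 s.
Fraction remaining at end-expiration = e^(−Te/τ) = e^(−0.36/0.1561) = 0.09964 → 9.964%.

10.0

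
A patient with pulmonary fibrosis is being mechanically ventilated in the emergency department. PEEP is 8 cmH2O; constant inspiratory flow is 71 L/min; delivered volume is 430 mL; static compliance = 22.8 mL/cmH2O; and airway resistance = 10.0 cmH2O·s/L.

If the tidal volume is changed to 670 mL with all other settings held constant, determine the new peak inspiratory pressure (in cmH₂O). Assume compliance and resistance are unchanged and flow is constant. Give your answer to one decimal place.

Flow: 71 L/min ÷ 60 = 1.1833 L/s.
PIP = Vt/C + R·V̇ + PEEP (constant-flow equation of motion).
Only the elastic term changes: ΔPIP = ΔVt / C = (670 − 430) / 22.8 = 10.526 cmH2O.
Original PIP = 430/22.8 + 10.0×1.1833 + 8 = 38.693 cmH2O; new PIP = 38.693 + (10.526) = 49.219 cmH2O.

49.2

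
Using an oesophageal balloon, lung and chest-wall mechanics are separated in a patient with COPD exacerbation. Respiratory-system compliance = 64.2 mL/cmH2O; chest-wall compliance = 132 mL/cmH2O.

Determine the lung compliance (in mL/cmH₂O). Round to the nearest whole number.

1/CL = 1/Crs − 1/Ccw.
1/CL = 1/64.2 − 1/132 = 0.008001.
CL = 124.98 mL/cmH2O.

125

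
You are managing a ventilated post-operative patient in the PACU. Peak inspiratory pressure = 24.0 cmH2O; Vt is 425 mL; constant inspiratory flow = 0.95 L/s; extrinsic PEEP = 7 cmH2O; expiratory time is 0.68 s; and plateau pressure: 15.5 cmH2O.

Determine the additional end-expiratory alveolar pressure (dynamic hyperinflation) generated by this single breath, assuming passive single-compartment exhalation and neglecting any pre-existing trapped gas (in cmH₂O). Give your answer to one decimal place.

1.9

R = (PIP − Pplat)/V̇ = (24.0 − 15.5) / 0.95 = 8.5/0.95 = 8.947 cmH2O·s/L.
C = Vt/(Pplat − PEEP) = 425.0 / (15.5 − 7) = 425.0/8.5 = 50.0 mL/cmH2O.
τ = R × C = 8.947 × 0.05 L/cmH2O = 0.4474 s.
Fraction remaining = e^(−Te/τ) = e^(−0.68/0.4474) = 0.2187; trapped volume = 425.0 × 0.2187 = 92.948 mL.
Additional alveolar pressure from trapping ≈ V_trapped / C = 92.948 / 50.0 = 1.859 cmH2O.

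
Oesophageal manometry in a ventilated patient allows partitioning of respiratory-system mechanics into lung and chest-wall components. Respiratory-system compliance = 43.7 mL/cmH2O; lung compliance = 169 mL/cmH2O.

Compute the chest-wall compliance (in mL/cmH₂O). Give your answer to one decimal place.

58.9

1/Ccw = 1/Crs − 1/CL.
1/Ccw = 1/43.7 − 1/169 = 0.01697.
Ccw = 58.928 mL/cmH2O.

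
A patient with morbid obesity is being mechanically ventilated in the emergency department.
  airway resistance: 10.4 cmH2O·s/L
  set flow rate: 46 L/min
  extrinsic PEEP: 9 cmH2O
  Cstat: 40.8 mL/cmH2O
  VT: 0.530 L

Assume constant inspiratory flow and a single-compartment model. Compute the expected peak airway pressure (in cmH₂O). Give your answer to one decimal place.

30.0

Flow: 46 L/min ÷ 60 = 0.7667 L/s.
Equation of motion (constant flow): PIP = Vt/C + R·V̇ + PEEP.
PIP = 530/40.8 + 10.4×0.7667 + 9 = 12.99 + 7.974 + 9 = 29.964 cmH2O.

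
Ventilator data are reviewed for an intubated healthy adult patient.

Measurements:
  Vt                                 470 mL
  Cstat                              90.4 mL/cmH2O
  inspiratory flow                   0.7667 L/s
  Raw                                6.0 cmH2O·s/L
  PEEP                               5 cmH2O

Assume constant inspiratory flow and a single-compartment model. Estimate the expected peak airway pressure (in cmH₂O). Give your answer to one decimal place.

Equation of motion (constant flow): PIP = Vt/C + R·V̇ + PEEP.
PIP = 470/90.4 + 6.0×0.7667 + 5 = 5.199 + 4.6 + 5 = 14.799 cmH2O.

14.8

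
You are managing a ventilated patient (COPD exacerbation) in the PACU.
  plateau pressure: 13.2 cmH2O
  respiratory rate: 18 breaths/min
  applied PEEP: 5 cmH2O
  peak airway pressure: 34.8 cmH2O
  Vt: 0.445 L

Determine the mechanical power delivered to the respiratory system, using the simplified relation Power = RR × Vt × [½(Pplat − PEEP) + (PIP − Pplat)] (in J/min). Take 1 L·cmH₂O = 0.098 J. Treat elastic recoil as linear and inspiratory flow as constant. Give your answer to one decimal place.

20.2

Per-breath work = Vt × [½(Pplat−PEEP) + (PIP−Pplat)] = 0.445 × [0.5×8.2 + 21.6] = 0.445 × 25.7 = 11.437 L·cmH2O.
Power = 18 × 11.437 = 205.87 L·cmH2O/min.
× 0.098 J/(L·cmH2O) → 20.175 J/min.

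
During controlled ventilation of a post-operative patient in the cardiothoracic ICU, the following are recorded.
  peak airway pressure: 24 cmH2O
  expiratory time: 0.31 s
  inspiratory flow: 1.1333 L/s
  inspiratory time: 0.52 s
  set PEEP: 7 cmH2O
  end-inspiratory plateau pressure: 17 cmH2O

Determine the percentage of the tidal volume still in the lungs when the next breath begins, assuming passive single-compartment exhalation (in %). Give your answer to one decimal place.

42.7

Vt = flow × Ti = 1.1333 L/s × 0.52 s × 1000 mL/L = 589.32 mL.
R = (PIP − Pplat)/V̇ = (24 − 17) / 1.1333 = 7.0/1.1333 = 6.177 cmH2O·s/L.
C = Vt/(Pplat − PEEP) = 589.32 / (17 − 7) = 589.32/10.0 = 58.932 mL/cmH2O.
τ = R × C = 6.177 × 0.05893 L/cmH2O = 0.364 s.
Fraction remaining at end-expiration = e^(−Te/τ) = e^(−0.31/0.364) = 0.4267 → 42.67%.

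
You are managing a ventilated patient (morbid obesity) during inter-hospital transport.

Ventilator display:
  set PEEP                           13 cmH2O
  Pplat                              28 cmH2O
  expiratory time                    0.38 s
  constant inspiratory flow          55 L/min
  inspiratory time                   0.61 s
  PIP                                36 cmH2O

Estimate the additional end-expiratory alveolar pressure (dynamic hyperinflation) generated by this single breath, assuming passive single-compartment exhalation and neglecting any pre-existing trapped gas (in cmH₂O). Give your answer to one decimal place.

Flow: 55 L/min ÷ 60 = 0.9167 L/s.
Vt = flow × Ti = 0.9167 L/s × 0.61 s × 1000 mL/L = 559.19 mL.
R = (PIP − Pplat)/V̇ = (36 − 28) / 0.9167 = 8.0/0.9167 = 8.727 cmH2O·s/L.
C = Vt/(Pplat − PEEP) = 559.19 / (28 − 13) = 559.19/15.0 = 37.279 mL/cmH2O.
τ = R × C = 8.727 × 0.03728 L/cmH2O = 0.3253 s.
Fraction remaining = e^(−Te/τ) = e^(−0.38/0.3253) = 0.3109; trapped volume = 559.19 × 0.3109 = 173.85 mL.
Additional alveolar pressure from trapping ≈ V_trapped / C = 173.85 / 37.279 = 4.663 cmH2O.

4.7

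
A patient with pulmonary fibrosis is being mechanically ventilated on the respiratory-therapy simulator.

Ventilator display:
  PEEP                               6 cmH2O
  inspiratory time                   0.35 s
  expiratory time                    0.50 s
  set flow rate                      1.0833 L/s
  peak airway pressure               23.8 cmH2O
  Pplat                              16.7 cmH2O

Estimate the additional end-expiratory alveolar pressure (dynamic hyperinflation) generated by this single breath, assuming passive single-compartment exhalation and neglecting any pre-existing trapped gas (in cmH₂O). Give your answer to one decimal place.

Vt = flow × Ti = 1.0833 L/s × 0.35 s × 1000 mL/L = 379.16 mL.
R = (PIP − Pplat)/V̇ = (23.8 − 16.7) / 1.0833 = 7.1/1.0833 = 6.554 cmH2O·s/L.
C = Vt/(Pplat − PEEP) = 379.16 / (16.7 − 6) = 379.16/10.7 = 35.436 mL/cmH2O.
τ = R × C = 6.554 × 0.03544 L/cmH2O = 0.2323 s.
Fraction remaining = e^(−Te/τ) = e^(−0.50/0.2323) = 0.1162; trapped volume = 379.16 × 0.1162 = 44.058 mL.
Additional alveolar pressure from trapping ≈ V_trapped / C = 44.058 / 35.436 = 1.243 cmH2O.

1.2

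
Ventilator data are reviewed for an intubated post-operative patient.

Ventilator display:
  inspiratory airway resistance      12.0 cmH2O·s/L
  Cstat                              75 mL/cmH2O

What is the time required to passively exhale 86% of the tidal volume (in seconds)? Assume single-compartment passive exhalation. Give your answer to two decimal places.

1.77

τ = R × C = 12.0 × 75 mL/cmH2O = 12.0 × 0.075 L/cmH2O = 0.9 s.
Exhaled fraction f = 1 − e^(−t/τ) → t = −τ·ln(1 − f) = −0.9·ln(0.14) = 1.77 s.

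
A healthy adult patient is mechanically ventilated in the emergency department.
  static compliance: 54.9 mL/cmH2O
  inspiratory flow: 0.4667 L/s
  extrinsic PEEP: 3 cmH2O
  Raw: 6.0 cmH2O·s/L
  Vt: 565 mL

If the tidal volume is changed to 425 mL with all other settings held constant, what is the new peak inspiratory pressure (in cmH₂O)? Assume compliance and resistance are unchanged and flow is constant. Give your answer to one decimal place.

PIP = Vt/C + R·V̇ + PEEP (constant-flow equation of motion).
Only the elastic term changes: ΔPIP = ΔVt / C = (425 − 565) / 54.9 = -2.55 cmH2O.
Original PIP = 565/54.9 + 6.0×0.4667 + 3 = 16.092 cmH2O; new PIP = 16.092 + (-2.55) = 13.542 cmH2O.

13.5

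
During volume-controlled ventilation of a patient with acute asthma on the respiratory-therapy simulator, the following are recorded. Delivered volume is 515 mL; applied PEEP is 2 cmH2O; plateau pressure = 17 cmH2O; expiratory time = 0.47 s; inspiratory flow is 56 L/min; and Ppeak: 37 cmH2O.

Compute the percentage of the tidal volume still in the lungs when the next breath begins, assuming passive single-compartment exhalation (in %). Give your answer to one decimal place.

Flow: 56 L/min ÷ 60 = 0.9333 L/s.
R = (PIP − Pplat)/V̇ = (37 − 17) / 0.9333 = 20.0/0.9333 = 21.429 cmH2O·s/L.
C = Vt/(Pplat − PEEP) = 515.0 / (17 − 2) = 515.0/15.0 = 34.333 mL/cmH2O.
τ = R × C = 21.429 × 0.03433 L/cmH2O = 0.7357 s.
Fraction remaining at end-expiration = e^(−Te/τ) = e^(−0.47/0.7357) = 0.5279 → 52.79%.

52.8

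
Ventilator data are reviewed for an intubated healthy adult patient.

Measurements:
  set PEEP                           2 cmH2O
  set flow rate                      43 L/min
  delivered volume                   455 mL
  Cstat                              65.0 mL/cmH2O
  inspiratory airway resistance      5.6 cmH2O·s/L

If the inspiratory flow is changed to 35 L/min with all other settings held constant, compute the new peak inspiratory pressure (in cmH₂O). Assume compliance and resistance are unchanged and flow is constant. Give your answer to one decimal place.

12.3

Flow: 43 L/min ÷ 60 = 0.7167 L/s.
New flow: 35 L/min ÷ 60 = 0.5833 L/s.
PIP = Vt/C + R·V̇ + PEEP (constant-flow equation of motion).
Only the resistive term changes: ΔPIP = R × ΔV̇ = 5.6 × (0.5833 − 0.7167) = 5.6 × -0.1334 = -0.747 cmH2O.
Original PIP = 455/65.0 + 5.6×0.7167 + 2 = 13.014 cmH2O; new PIP = 13.014 + (-0.747) = 12.267 cmH2O.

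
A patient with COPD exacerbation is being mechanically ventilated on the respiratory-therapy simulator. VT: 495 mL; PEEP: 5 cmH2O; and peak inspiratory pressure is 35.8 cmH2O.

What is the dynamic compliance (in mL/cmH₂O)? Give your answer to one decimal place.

Dynamic compliance = Vt / (PIP − PEEP) = 495 / (35.8 − 5) = 495 / 30.8 = 16.071 mL/cmH2O.

16.1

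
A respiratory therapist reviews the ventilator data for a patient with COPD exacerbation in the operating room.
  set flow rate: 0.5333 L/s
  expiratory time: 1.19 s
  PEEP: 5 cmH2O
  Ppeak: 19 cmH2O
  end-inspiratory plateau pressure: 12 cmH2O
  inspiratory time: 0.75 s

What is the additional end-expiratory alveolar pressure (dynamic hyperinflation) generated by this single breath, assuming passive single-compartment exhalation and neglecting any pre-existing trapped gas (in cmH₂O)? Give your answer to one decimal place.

1.4

Vt = flow × Ti = 0.5333 L/s × 0.75 s × 1000 mL/L = 399.98 mL.
R = (PIP − Pplat)/V̇ = (19 − 12) / 0.5333 = 7.0/0.5333 = 13.126 cmH2O·s/L.
C = Vt/(Pplat − PEEP) = 399.98 / (12 − 5) = 399.98/7.0 = 57.14 mL/cmH2O.
τ = R × C = 13.126 × 0.05714 L/cmH2O = 0.75 s.
Fraction remaining = e^(−Te/τ) = e^(−1.19/0.75) = 0.2046; trapped volume = 399.98 × 0.2046 = 81.836 mL.
Additional alveolar pressure from trapping ≈ V_trapped / C = 81.836 / 57.14 = 1.432 cmH2O.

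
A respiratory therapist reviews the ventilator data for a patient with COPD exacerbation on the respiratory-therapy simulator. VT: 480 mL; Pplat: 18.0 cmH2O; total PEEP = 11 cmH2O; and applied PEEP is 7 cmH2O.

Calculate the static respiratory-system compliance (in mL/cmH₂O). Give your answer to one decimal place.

End-expiratory occlusion gives total PEEP = 11 cmH2O (intrinsic PEEP = 11 − 7 = 4). Use total PEEP for the elastic gradient.
Cstat = Vt / (Pplat − PEEPtotal) = 480 / (18.0 − 11) = 480 / 7.0 = 68.571 mL/cmH2O.

68.6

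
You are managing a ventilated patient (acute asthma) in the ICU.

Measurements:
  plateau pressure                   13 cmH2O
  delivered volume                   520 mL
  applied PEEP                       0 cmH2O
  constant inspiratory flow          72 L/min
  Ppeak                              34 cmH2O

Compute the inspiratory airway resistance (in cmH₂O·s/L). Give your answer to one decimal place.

Flow: 72 L/min ÷ 60 = 1.2 L/s.
Raw = (PIP − Pplat) / flow = (34 − 13) / 1.2 = 21.0 / 1.2 = 17.5 cmH2O·s/L.

17.5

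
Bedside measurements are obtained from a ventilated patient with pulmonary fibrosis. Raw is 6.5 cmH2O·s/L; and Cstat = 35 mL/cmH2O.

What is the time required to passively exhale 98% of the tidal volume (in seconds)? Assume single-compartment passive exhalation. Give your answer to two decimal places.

0.89

τ = R × C = 6.5 × 35 mL/cmH2O = 6.5 × 0.035 L/cmH2O = 0.2275 s.
Exhaled fraction f = 1 − e^(−t/τ) → t = −τ·ln(1 − f) = −0.2275·ln(0.02) = 0.89 s.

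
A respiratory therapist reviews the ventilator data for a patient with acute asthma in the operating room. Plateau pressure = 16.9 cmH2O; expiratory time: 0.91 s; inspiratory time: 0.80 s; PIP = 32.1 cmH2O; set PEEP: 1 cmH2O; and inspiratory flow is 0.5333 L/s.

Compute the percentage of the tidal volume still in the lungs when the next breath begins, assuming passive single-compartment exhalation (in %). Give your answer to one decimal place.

30.4

Vt = flow × Ti = 0.5333 L/s × 0.80 s × 1000 mL/L = 426.64 mL.
R = (PIP − Pplat)/V̇ = (32.1 − 16.9) / 0.5333 = 15.2/0.5333 = 28.502 cmH2O·s/L.
C = Vt/(Pplat − PEEP) = 426.64 / (16.9 − 1) = 426.64/15.9 = 26.833 mL/cmH2O.
τ = R × C = 28.502 × 0.02683 L/cmH2O = 0.7647 s.
Fraction remaining at end-expiration = e^(−Te/τ) = e^(−0.91/0.7647) = 0.3042 → 30.42%.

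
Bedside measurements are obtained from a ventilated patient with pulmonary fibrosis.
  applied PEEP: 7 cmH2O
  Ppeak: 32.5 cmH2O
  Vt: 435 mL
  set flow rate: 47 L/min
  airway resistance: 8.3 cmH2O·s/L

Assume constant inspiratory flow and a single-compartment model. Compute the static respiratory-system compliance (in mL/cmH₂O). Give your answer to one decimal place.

22.9

Flow: 47 L/min ÷ 60 = 0.7833 L/s.
Equation of motion (constant flow): PIP = Vt/C + R·V̇ + PEEP.
Vt/C = PIP − R·V̇ − PEEP = 32.5 − 8.3×0.7833 − 7 = 32.5 − 6.501 − 7 = 18.999 cmH2O.
C = Vt / 18.999 = 435 / 18.999 = 22.896 mL/cmH2O.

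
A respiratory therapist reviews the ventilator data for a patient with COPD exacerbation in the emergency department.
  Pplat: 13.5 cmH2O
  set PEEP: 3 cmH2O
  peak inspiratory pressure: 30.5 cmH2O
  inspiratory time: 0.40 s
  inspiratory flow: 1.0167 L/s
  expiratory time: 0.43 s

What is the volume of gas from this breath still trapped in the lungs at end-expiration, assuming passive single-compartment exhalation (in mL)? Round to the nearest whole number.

Vt = flow × Ti = 1.0167 L/s × 0.40 s × 1000 mL/L = 406.68 mL.
R = (PIP − Pplat)/V̇ = (30.5 − 13.5) / 1.0167 = 17.0/1.0167 = 16.721 cmH2O·s/L.
C = Vt/(Pplat − PEEP) = 406.68 / (13.5 − 3) = 406.68/10.5 = 38.731 mL/cmH2O.
τ = R × C = 16.721 × 0.03873 L/cmH2O = 0.6476 s.
Fraction remaining = e^(−Te/τ) = e^(−0.43/0.6476) = 0.5148.
Trapped volume = 406.68 × 0.5148 = 209.36 mL.

209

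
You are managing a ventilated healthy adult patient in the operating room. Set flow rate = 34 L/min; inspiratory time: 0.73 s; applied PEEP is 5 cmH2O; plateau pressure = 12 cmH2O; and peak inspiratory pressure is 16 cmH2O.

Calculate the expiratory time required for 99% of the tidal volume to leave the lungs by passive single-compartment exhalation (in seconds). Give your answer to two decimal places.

1.92

Flow: 34 L/min ÷ 60 = 0.5667 L/s.
Vt = flow × Ti = 0.5667 L/s × 0.73 s × 1000 mL/L = 413.69 mL.
R = (PIP − Pplat)/V̇ = (16 − 12) / 0.5667 = 4.0/0.5667 = 7.058 cmH2O·s/L.
C = Vt/(Pplat − PEEP) = 413.69 / (12 − 5) = 413.69/7.0 = 59.099 mL/cmH2O.
τ = R × C = 7.058 × 0.0591 L/cmH2O = 0.4171 s.
t = −τ·ln(1 − 0.99) = −0.4171·ln(0.01) = 1.921 s.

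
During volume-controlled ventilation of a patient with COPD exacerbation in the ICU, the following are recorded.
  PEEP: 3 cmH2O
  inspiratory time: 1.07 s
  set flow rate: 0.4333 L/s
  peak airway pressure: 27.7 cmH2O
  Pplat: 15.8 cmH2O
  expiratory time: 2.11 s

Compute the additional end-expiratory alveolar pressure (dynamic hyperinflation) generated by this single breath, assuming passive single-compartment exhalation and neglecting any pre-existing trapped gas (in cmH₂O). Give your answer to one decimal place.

Vt = flow × Ti = 0.4333 L/s × 1.07 s × 1000 mL/L = 463.63 mL.
R = (PIP − Pplat)/V̇ = (27.7 − 15.8) / 0.4333 = 11.9/0.4333 = 27.464 cmH2O·s/L.
C = Vt/(Pplat − PEEP) = 463.63 / (15.8 − 3) = 463.63/12.8 = 36.221 mL/cmH2O.
τ = R × C = 27.464 × 0.03622 L/cmH2O = 0.9947 s.
Fraction remaining = e^(−Te/τ) = e^(−2.11/0.9947) = 0.1199; trapped volume = 463.63 × 0.1199 = 55.589 mL.
Additional alveolar pressure from trapping ≈ V_trapped / C = 55.589 / 36.221 = 1.535 cmH2O.

1.5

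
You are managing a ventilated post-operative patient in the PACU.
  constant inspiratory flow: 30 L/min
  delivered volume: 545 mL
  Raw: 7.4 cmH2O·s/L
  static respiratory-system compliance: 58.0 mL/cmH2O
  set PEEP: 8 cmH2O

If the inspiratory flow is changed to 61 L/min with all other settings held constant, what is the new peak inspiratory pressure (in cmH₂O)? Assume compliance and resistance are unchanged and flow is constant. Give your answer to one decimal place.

24.9

Flow: 30 L/min ÷ 60 = 0.5 L/s.
New flow: 61 L/min ÷ 60 = 1.0167 L/s.
PIP = Vt/C + R·V̇ + PEEP (constant-flow equation of motion).
Only the resistive term changes: ΔPIP = R × ΔV̇ = 7.4 × (1.0167 − 0.5) = 7.4 × 0.5167 = 3.824 cmH2O.
Original PIP = 545/58.0 + 7.4×0.5 + 8 = 21.097 cmH2O; new PIP = 21.097 + (3.824) = 24.921 cmH2O.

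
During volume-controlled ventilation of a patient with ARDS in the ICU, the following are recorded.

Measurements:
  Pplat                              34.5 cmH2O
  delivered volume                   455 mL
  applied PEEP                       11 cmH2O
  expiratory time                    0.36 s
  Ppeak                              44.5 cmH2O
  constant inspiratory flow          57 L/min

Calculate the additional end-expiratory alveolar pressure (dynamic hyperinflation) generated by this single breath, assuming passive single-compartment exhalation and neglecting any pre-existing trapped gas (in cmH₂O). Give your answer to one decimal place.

4.0

Flow: 57 L/min ÷ 60 = 0.95 L/s.
R = (PIP − Pplat)/V̇ = (44.5 − 34.5) / 0.95 = 10.0/0.95 = 10.526 cmH2O·s/L.
C = Vt/(Pplat − PEEP) = 455.0 / (34.5 − 11) = 455.0/23.5 = 19.362 mL/cmH2O.
τ = R × C = 10.526 × 0.01936 L/cmH2O = 0.2038 s.
Fraction remaining = e^(−Te/τ) = e^(−0.36/0.2038) = 0.1709; trapped volume = 455.0 × 0.1709 = 77.76 mL.
Additional alveolar pressure from trapping ≈ V_trapped / C = 77.76 / 19.362 = 4.016 cmH2O.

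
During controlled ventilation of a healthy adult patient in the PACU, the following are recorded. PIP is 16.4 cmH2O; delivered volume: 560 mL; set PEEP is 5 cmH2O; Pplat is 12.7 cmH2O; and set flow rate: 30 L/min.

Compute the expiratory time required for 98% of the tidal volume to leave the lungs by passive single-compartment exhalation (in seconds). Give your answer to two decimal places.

2.11

Flow: 30 L/min ÷ 60 = 0.5 L/s.
R = (PIP − Pplat)/V̇ = (16.4 − 12.7) / 0.5 = 3.7/0.5 = 7.4 cmH2O·s/L.
C = Vt/(Pplat − PEEP) = 560.0 / (12.7 − 5) = 560.0/7.7 = 72.727 mL/cmH2O.
τ = R × C = 7.4 × 0.07273 L/cmH2O = 0.5382 s.
t = −τ·ln(1 − 0.98) = −0.5382·ln(0.02) = 2.105 s.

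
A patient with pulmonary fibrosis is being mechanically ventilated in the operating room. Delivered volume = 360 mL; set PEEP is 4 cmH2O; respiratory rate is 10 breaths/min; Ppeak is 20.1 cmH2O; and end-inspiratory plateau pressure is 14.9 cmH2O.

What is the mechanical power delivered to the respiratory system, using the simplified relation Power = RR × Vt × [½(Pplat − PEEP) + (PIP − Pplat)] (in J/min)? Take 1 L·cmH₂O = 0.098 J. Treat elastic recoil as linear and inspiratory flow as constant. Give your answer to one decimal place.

3.8

Per-breath work = Vt × [½(Pplat−PEEP) + (PIP−Pplat)] = 0.360 × [0.5×10.9 + 5.2] = 0.360 × 10.65 = 3.834 L·cmH2O.
Power = 10 × 3.834 = 38.34 L·cmH2O/min.
× 0.098 J/(L·cmH2O) → 3.757 J/min.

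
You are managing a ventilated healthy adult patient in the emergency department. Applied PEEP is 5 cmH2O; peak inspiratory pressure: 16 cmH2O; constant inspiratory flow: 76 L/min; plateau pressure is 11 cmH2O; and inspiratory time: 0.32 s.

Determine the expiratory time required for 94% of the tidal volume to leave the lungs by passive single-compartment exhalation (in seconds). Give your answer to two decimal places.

Flow: 76 L/min ÷ 60 = 1.2667 L/s.
Vt = flow × Ti = 1.2667 L/s × 0.32 s × 1000 mL/L = 405.34 mL.
R = (PIP − Pplat)/V̇ = (16 − 11) / 1.2667 = 5.0/1.2667 = 3.947 cmH2O·s/L.
C = Vt/(Pplat − PEEP) = 405.34 / (11 − 5) = 405.34/6.0 = 67.557 mL/cmH2O.
τ = R × C = 3.947 × 0.06756 L/cmH2O = 0.2667 s.
t = −τ·ln(1 − 0.94) = −0.2667·ln(0.06) = 0.7503 s.

0.75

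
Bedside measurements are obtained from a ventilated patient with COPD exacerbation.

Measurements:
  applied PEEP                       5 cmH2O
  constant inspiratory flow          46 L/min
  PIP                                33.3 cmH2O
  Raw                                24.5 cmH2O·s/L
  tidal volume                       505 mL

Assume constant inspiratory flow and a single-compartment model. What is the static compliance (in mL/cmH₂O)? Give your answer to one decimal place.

Flow: 46 L/min ÷ 60 = 0.7667 L/s.
Equation of motion (constant flow): PIP = Vt/C + R·V̇ + PEEP.
Vt/C = PIP − R·V̇ − PEEP = 33.3 − 24.5×0.7667 − 5 = 33.3 − 18.784 − 5 = 9.516 cmH2O.
C = Vt / 9.516 = 505 / 9.516 = 53.069 mL/cmH2O.

53.1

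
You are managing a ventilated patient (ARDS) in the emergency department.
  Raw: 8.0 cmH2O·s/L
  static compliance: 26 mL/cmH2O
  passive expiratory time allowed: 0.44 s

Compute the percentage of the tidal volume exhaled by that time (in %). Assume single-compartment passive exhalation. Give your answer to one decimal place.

87.9

τ = R × C = 8.0 × 26 mL/cmH2O = 8.0 × 0.026 L/cmH2O = 0.208 s.
Passive exhalation: V(t)/V₀ = e^(−t/τ) = e^(−0.44/0.208) = 0.1206.
Fraction exhaled = 1 − 0.1206 = 0.8794 → 87.94%.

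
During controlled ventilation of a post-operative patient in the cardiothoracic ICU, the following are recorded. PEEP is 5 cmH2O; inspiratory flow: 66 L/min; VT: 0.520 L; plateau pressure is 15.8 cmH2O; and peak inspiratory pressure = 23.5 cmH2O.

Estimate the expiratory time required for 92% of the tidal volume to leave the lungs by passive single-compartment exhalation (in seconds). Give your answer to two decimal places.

0.85

Flow: 66 L/min ÷ 60 = 1.1 L/s.
R = (PIP − Pplat)/V̇ = (23.5 − 15.8) / 1.1 = 7.7/1.1 = 7.0 cmH2O·s/L.
C = Vt/(Pplat − PEEP) = 520.0 / (15.8 − 5) = 520.0/10.8 = 48.148 mL/cmH2O.
τ = R × C = 7.0 × 0.04815 L/cmH2O = 0.3371 s.
t = −τ·ln(1 − 0.92) = −0.3371·ln(0.08) = 0.8514 s.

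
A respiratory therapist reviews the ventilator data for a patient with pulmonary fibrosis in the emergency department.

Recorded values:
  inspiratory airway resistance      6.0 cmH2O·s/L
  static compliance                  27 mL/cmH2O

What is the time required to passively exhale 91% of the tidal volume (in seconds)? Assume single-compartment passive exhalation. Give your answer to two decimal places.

0.39

τ = R × C = 6.0 × 27 mL/cmH2O = 6.0 × 0.027 L/cmH2O = 0.162 s.
Exhaled fraction f = 1 − e^(−t/τ) → t = −τ·ln(1 − f) = −0.162·ln(0.09) = 0.3901 s.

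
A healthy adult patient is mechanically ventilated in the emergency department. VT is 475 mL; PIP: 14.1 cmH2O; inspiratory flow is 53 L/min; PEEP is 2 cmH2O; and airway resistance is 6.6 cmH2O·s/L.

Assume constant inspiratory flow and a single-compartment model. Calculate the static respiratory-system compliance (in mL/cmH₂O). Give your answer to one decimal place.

75.8

Flow: 53 L/min ÷ 60 = 0.8833 L/s.
Equation of motion (constant flow): PIP = Vt/C + R·V̇ + PEEP.
Vt/C = PIP − R·V̇ − PEEP = 14.1 − 6.6×0.8833 − 2 = 14.1 − 5.83 − 2 = 6.27 cmH2O.
C = Vt / 6.27 = 475 / 6.27 = 75.758 mL/cmH2O.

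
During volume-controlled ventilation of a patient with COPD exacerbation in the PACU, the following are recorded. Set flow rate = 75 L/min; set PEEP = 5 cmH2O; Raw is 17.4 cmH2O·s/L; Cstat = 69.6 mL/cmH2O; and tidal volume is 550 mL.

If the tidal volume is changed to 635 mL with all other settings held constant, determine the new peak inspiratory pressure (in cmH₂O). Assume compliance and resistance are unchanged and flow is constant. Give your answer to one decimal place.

Flow: 75 L/min ÷ 60 = 1.25 L/s.
PIP = Vt/C + R·V̇ + PEEP (constant-flow equation of motion).
Only the elastic term changes: ΔPIP = ΔVt / C = (635 − 550) / 69.6 = 1.221 cmH2O.
Original PIP = 550/69.6 + 17.4×1.25 + 5 = 34.652 cmH2O; new PIP = 34.652 + (1.221) = 35.873 cmH2O.

35.9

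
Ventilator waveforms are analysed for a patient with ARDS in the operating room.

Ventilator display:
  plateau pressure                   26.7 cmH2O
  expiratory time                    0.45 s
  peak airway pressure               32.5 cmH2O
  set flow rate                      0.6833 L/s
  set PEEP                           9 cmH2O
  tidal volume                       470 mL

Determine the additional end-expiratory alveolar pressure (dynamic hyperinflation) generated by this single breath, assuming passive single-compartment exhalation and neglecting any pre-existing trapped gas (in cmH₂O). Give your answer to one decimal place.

R = (PIP − Pplat)/V̇ = (32.5 − 26.7) / 0.6833 = 5.8/0.6833 = 8.488 cmH2O·s/L.
C = Vt/(Pplat − PEEP) = 470.0 / (26.7 − 9) = 470.0/17.7 = 26.554 mL/cmH2O.
τ = R × C = 8.488 × 0.02655 L/cmH2O = 0.2254 s.
Fraction remaining = e^(−Te/τ) = e^(−0.45/0.2254) = 0.1358; trapped volume = 470.0 × 0.1358 = 63.826 mL.
Additional alveolar pressure from trapping ≈ V_trapped / C = 63.826 / 26.554 = 2.404 cmH2O.

2.4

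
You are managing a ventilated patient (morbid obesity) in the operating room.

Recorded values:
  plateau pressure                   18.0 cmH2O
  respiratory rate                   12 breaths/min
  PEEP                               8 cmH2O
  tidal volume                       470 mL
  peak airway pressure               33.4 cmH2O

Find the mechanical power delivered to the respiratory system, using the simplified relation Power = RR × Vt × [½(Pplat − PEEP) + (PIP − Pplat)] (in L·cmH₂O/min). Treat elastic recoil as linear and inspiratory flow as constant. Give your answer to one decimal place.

115.1

Per-breath work = Vt × [½(Pplat−PEEP) + (PIP−Pplat)] = 0.470 × [0.5×10.0 + 15.4] = 0.470 × 20.4 = 9.588 L·cmH2O.
Power = 12 × 9.588 = 115.06 L·cmH2O/min.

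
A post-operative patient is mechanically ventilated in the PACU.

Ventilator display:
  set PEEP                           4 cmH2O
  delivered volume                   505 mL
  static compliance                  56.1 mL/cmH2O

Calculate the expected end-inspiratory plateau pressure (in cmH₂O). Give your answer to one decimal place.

13.0

Pplat = PEEP + Vt / Cstat = 4 + 505 / 56.1 = 4 + 9.002 = 13.002 cmH2O.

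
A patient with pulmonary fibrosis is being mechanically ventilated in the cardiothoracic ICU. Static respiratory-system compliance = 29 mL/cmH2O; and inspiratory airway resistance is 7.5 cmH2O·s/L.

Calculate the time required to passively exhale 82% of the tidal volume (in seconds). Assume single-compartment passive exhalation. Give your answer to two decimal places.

τ = R × C = 7.5 × 29 mL/cmH2O = 7.5 × 0.029 L/cmH2O = 0.2175 s.
Exhaled fraction f = 1 − e^(−t/τ) → t = −τ·ln(1 − f) = −0.2175·ln(0.18) = 0.373 s.

0.37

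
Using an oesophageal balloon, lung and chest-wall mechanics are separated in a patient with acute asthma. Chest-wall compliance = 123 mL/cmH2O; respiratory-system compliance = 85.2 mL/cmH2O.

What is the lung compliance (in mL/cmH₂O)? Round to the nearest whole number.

277

1/CL = 1/Crs − 1/Ccw.
1/CL = 1/85.2 − 1/123 = 0.003607.
CL = 277.24 mL/cmH2O.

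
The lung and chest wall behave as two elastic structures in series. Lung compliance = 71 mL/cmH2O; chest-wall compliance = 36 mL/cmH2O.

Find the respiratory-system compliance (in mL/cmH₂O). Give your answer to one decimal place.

23.9

Lung and chest wall are elastances in series: 1/Crs = 1/CL + 1/Ccw.
1/Crs = 1/71 + 1/36 = 0.04186.
Crs = 23.889 mL/cmH2O.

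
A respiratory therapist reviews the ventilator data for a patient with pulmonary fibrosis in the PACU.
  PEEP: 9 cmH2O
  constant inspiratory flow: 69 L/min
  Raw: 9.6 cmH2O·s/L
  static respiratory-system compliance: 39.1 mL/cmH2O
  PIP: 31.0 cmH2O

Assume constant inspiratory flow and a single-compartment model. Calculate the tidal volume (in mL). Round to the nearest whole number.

Flow: 69 L/min ÷ 60 = 1.15 L/s.
Equation of motion (constant flow): PIP = Vt/C + R·V̇ + PEEP.
Vt/C = PIP − R·V̇ − PEEP = 31.0 − 11.04 − 9 = 10.96 cmH2O.
Vt = C × 10.96 = 39.1 × 10.96 = 428.54 mL.

429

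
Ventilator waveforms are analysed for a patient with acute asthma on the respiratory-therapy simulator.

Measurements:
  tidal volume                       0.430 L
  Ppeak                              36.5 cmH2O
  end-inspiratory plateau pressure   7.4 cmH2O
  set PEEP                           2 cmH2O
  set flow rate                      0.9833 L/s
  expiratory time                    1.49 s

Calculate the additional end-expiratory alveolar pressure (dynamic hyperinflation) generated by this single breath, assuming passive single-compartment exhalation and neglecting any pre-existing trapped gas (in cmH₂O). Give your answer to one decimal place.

R = (PIP − Pplat)/V̇ = (36.5 − 7.4) / 0.9833 = 29.1/0.9833 = 29.594 cmH2O·s/L.
C = Vt/(Pplat − PEEP) = 430.0 / (7.4 − 2) = 430.0/5.4 = 79.63 mL/cmH2O.
τ = R × C = 29.594 × 0.07963 L/cmH2O = 2.357 s.
Fraction remaining = e^(−Te/τ) = e^(−1.49/2.357) = 0.5314; trapped volume = 430.0 × 0.5314 = 228.5 mL.
Additional alveolar pressure from trapping ≈ V_trapped / C = 228.5 / 79.63 = 2.87 cmH2O.

2.9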